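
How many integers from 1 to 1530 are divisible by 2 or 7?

Multiples of 2: 765. Multiples of 7: 218. Of both (lcm=14): 109.
By inclusion-exclusion: 765 + 218 - 109.

Final answer: 874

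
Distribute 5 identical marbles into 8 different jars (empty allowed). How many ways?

Stars and bars: C(n+k-1, k-1) = C(12,7).

Final answer: C(12,7) = 792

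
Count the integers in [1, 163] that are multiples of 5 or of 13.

Multiples of 5: 32. Multiples of 13: 12. Of both (lcm=65): 2.
By inclusion-exclusion: 32 + 12 - 2.

Final answer: 42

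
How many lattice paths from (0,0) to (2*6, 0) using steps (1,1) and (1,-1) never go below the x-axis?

Total monotonic paths to (6,6): C(12,6) = 924.
A path is bad iff it touches y = x + 1; reflecting its initial segment maps bad paths bijectively onto all paths to (5,7), of which there are C(12,7) = 792.
Valid Dyck paths: 924 - 792.
(Equivalently, C_{6} = C(12,6)/7 = 924/7.)

Final answer: C_{6} = 132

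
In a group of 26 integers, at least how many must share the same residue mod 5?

There are 5 possible values for residue mod 5. With 26 integers and 5 categories, by pigeonhole: ceiling(26/5).

Final answer: 6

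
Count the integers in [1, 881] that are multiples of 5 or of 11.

Multiples of 5: 176. Multiples of 11: 80. Of both (lcm=55): 16.
By inclusion-exclusion: 176 + 80 - 16.

Final answer: 240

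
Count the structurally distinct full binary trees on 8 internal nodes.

The structures are counted by the Catalan number C_n. Here n = 8.
Using C_0 = 1 and C_(k+1) = C_k x 2(2k+1)/(k+2), build up term by term: C_1=1, C_2=2, C_3=5, C_4=14, C_5=42, C_6=132, C_7=429, C_8=1430.

Final answer: C_{8} = 1430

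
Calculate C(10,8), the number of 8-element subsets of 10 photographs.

C(10,8) = 10!/(8! x (10-8)!).

Final answer: C(10,8) = 45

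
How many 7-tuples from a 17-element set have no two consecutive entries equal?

First character: 17 choices. Each subsequent: 16 choices (must differ from the previous one).
Total: 17 x 16^6.

Final answer: 17 x 16^{6} = 285212672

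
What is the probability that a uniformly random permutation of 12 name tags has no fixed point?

Use the recurrence D(n) = (n-1)(D(n-1) + D(n-2)) with D(0)=1, D(1)=0.
Building up: D(2)=1, D(3)=2, D(4)=9, D(5)=44, D(6)=265, D(7)=1854, D(8)=14833, D(9)=133496, D(10)=1334961, D(11)=14684570, D(12)=176214841.
Total arrangements: 12! = 479001600.
Probability = D(12)/12! = 16019531/43545600.

Final answer: D(12)/12! = 176214841/479001600 = 0.367879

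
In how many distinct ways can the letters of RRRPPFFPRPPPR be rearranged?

Letters (F:2, P:6, R:5). Total letters: 13.
Permutations = 13!/(6! x 5! x 2!).

Final answer: 36036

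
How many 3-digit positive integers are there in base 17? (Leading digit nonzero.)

Leading digit: 16 options (nonzero). Other 2 digit(s): 17 options each.
Total: 16 x 17^2.

Final answer: 4624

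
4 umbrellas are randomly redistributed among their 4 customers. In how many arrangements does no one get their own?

D(n) = (n-1)(D(n-1) + D(n-2)), D(0)=1, D(1)=0.
D(2) = 1 x (0 + 1) = 1
D(3) = 2 x (1 + 0) = 2
D(4) = 3 x (D(3) + D(2)) = 3 x (2 + 1)

Final answer: D(4) = 9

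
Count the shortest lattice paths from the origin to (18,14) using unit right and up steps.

Each path has 18 right steps and 14 up steps in some order (32 steps total).
Choose which 14 of the 32 steps are up: C(32,14).

Final answer: C(32,14) = 471435600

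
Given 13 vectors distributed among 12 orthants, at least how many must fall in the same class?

By pigeonhole with 13 objects and 12 categories: ceiling(13/12).

Final answer: 2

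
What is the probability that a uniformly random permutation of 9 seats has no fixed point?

Use the recurrence D(n) = (n-1)(D(n-1) + D(n-2)) with D(0)=1, D(1)=0.
Building up: D(2)=1, D(3)=2, D(4)=9, D(5)=44, D(6)=265, D(7)=1854, D(8)=14833, D(9)=133496.
Total arrangements: 9! = 362880.
Probability = D(9)/9! = 16687/45360.

Final answer: D(9)/9! = 133496/362880 = 0.367879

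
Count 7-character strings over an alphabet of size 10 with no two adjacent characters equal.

First character: 10 choices. Each subsequent: 9 choices (must differ from the previous one).
Total: 10 x 9^6.

Final answer: 10 x 9^{6} = 5314410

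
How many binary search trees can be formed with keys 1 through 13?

This is counted by the nth Catalan number C_n. Here n = 13.
C_n = C(2n,n) - C(2n,n+1), so C_{13} = C(26,13) - C(26,14) = 10400600 - 9657700.

Final answer: C_{13} = 742900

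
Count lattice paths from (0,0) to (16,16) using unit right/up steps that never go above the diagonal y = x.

Total monotonic paths to (16,16): C(32,16) = 601080390.
A path is bad iff it touches y = x + 1; reflecting its initial segment maps bad paths bijectively onto all paths to (15,17), of which there are C(32,17) = 565722720.
Valid Dyck paths: 601080390 - 565722720.
(Equivalently, C_{16} = C(32,16)/17 = 601080390/17.)

Final answer: C_{16} = 35357670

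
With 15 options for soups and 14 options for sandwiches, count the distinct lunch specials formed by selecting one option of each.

By the multiplication principle: 15 x 14.

Final answer: 210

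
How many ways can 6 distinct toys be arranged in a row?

The number of ways to arrange 6 distinct objects is 6!.

Final answer: 6! = 720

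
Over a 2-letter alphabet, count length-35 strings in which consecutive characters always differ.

Let g(n) count such strings. g(1) = 2, and each valid string of length n-1 extends in 1 ways (any symbol but the last), so g(n) = 1 g(n-1).
Total: g(35) = 2 x 1^34.

Final answer: 2 x 1^{34} = 2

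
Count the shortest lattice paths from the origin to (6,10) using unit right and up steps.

Each path has 6 right steps and 10 up steps in some order (16 steps total).
Choose which 10 of the 16 steps are up: C(16,10).

Final answer: C(16,10) = 8008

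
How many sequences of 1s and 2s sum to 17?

Let f(n) count the ways. The last step is size 1 or 2, so f(n) = f(n-1) + f(n-2) with f(1)=1, f(2)=2.
Computing successive values: f(1)=1, f(2)=2, f(3)=3, f(4)=5, f(5)=8, f(6)=13, f(7)=21, f(8)=34, f(9)=55, f(10)=89, f(11)=144, f(12)=233, f(13)=377, f(14)=610, f(15)=987, f(16)=1597, f(17)=2584.

Final answer: 2584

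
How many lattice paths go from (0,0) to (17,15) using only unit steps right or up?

Each path has 17 right steps and 15 up steps in some order (32 steps total).
Choose which 15 of the 32 steps are up: C(32,15).

Final answer: C(32,15) = 565722720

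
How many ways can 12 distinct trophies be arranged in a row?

The number of ways to arrange 12 distinct objects is 12!.

Final answer: 12! = 479001600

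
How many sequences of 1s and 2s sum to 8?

Let f(n) count the ways. The last step is size 1 or 2, so f(n) = f(n-1) + f(n-2) with f(1)=1, f(2)=2.
Computing successive values: f(1)=1, f(2)=2, f(3)=3, f(4)=5, f(5)=8, f(6)=13, f(7)=21, f(8)=34.

Final answer: 34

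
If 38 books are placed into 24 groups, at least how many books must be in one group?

By the pigeonhole principle: ceiling(38/24).

Final answer: 2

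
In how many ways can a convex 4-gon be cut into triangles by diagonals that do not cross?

The structures are counted by the Catalan number C_n. Here n = 4 - 2 = 2.
C_n = C(2n,n)/(n+1), so C_{2} = C(4,2)/3 = 6/3.

Final answer: C_{2} = 2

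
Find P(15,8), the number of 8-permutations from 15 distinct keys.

P(15,8) = 15!/(15-8)! = 15!/7!.

Final answer: P(15,8) = 259459200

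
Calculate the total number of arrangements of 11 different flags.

The number of ways to arrange 11 distinct objects is 11!.

Final answer: 11! = 39916800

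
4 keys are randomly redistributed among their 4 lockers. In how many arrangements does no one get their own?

D(n) = (n-1)(D(n-1) + D(n-2)), D(0)=1, D(1)=0.
D(2) = 1 x (0 + 1) = 1
D(3) = 2 x (1 + 0) = 2
D(4) = 3 x (D(3) + D(2)) = 3 x (2 + 1)

Final answer: D(4) = 9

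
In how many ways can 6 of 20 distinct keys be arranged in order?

P(20,6) = 20!/(20-6)! = 20!/14!.

Final answer: P(20,6) = 27907200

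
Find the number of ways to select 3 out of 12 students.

C(12,3) = 12!/(3! x 9!).

Final answer: \binom{12}{3} = 220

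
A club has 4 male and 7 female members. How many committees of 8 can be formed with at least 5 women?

Sum over valid woman counts:
C(7,5)C(4,3) = 84
C(7,6)C(4,2) = 42
C(7,7)C(4,1) = 4
Total: 84 + 42 + 4.

Final answer: 130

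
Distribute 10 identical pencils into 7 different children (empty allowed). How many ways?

Stars and bars: C(n+k-1, k-1) = C(16,6).

Final answer: C(16,6) = 8008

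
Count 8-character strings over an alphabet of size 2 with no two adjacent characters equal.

Let g(n) count such strings. g(1) = 2, and each valid string of length n-1 extends in 1 ways (any symbol but the last), so g(n) = 1 g(n-1).
Total: g(8) = 2 x 1^7.

Final answer: 2 x 1^{7} = 2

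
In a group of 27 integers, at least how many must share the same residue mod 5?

There are 5 possible values for residue mod 5. With 27 integers and 5 categories, by pigeonhole: ceiling(27/5).

Final answer: 6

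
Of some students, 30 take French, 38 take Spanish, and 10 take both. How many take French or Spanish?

|A union B| = |A| + |B| - |A intersect B| = 30 + 38 - 10.

Final answer: 58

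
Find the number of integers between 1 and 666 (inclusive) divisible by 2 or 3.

Multiples of 2: 333. Multiples of 3: 222. Of both (lcm=6): 111.
By inclusion-exclusion: 333 + 222 - 111.

Final answer: 444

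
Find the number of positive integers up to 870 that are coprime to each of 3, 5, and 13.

|div by 3|=290, |div by 5|=174, |div by 13|=66.
|div by 3&5|=58, |div by 3&13|=22, |div by 5&13|=13, |div by all|=4.
By inclusion-exclusion, divisible by at least one: 290+174+66-58-22-13+4 = 441.
Not divisible by any: 870 - 441.

Final answer: 429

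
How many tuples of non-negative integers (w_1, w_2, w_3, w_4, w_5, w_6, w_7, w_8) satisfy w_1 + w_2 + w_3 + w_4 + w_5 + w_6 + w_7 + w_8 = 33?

Stars and bars with 33 stars and 7 bars:
C(33+8-1, 8-1) = C(40,7).

Final answer: C(40,7) = 18643560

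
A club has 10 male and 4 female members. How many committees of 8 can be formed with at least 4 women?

Sum over valid woman counts:
C(4,4)C(10,4).

Final answer: 210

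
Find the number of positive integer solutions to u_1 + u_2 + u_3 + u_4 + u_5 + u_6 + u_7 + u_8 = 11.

Substitute u'_i = u_i - 1 (so u'_i >= 0). Then sum u'_i = 11 - 8 = 3.
Stars and bars: C(3+8-1, 8-1) = C(10,7).

Final answer: C(10,7) = 120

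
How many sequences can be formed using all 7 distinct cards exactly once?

The number of ways to arrange 7 distinct objects is 7!.

Final answer: 7! = 5040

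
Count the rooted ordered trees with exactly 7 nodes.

The structures are counted by the Catalan number C_n. Here n = 7 - 1 = 6.
C_n = (2n)!/(n!(n+1)!), so C_{6} = 12!/(6! x 7!) = C(12,6)/7 = 924/7.

Final answer: C_{6} = 132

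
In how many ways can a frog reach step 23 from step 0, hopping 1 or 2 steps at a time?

Let f(n) be the number of climbs. Removing the last move (1 or 2 steps) gives f(n) = f(n-1) + f(n-2); base cases f(1)=1, f(2)=2.
Building up term by term: f(1)=1, f(2)=2, f(3)=3, f(4)=5, f(5)=8, f(6)=13, f(7)=21, f(8)=34, f(9)=55, f(10)=89, f(11)=144, f(12)=233, f(13)=377, f(14)=610, f(15)=987, f(16)=1597, f(17)=2584, f(18)=4181, f(19)=6765, f(20)=10946, f(21)=17711, f(22)=28657, f(23)=46368.

Final answer: 46368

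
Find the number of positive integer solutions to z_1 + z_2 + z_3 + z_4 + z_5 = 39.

Substitute z'_i = z_i - 1 (so z'_i >= 0). Then sum z'_i = 39 - 5 = 34.
Stars and bars: C(34+5-1, 5-1) = C(38,4).

Final answer: C(38,4) = 73815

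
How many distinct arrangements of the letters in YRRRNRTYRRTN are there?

Letters (N:2, R:6, T:2, Y:2). Total letters: 12.
Permutations = 12!/(6! x 2! x 2! x 2!).

Final answer: 83160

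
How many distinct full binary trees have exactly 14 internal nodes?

The structures are counted by the Catalan number C_n. Here n = 14.
C_n = (2n)!/(n!(n+1)!), so C_{14} = 28!/(14! x 15!) = C(28,14)/15 = 40116600/15.

Final answer: C_{14} = 2674440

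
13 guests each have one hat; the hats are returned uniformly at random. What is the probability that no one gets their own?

Use the recurrence D(n) = (n-1)(D(n-1) + D(n-2)) with D(0)=1, D(1)=0.
Building up: D(2)=1, D(3)=2, D(4)=9, D(5)=44, D(6)=265, D(7)=1854, D(8)=14833, D(9)=133496, D(10)=1334961, D(11)=14684570, D(12)=176214841, D(13)=2290792932.
Total arrangements: 13! = 6227020800.
Probability = D(13)/13! = 63633137/172972800.

Final answer: D(13)/13! = 2290792932/6227020800 = 0.367879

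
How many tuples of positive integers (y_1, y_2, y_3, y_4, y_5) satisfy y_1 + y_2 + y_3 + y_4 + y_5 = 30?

Substitute y'_i = y_i - 1 (so y'_i >= 0). Then sum y'_i = 30 - 5 = 25.
Stars and bars: C(25+5-1, 5-1) = C(29,4).

Final answer: C(29,4) = 23751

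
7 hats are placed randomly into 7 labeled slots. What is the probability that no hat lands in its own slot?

Derangements satisfy D(n) = (n-1)(D(n-1) + D(n-2)), starting from D(0)=1, D(1)=0.
Building up: D(2)=1, D(3)=2, D(4)=9, D(5)=44, D(6)=265, D(7)=1854.
Total arrangements: 7! = 5040.
Probability = D(7)/7! = 103/280.

Final answer: D(7)/7! = 1854/5040 = 0.367857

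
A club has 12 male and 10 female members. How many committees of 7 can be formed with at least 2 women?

Sum over valid woman counts:
C(10,2)C(12,5) = 35640
C(10,3)C(12,4) = 59400
C(10,4)C(12,3) = 46200
C(10,5)C(12,2) = 16632
C(10,6)C(12,1) = 2520
C(10,7)C(12,0) = 120
Total: 35640 + 59400 + 46200 + 16632 + 2520 + 120.

Final answer: 160512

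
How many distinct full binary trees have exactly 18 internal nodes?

The structures are counted by the Catalan number C_n. Here n = 18.
C_n = C(2n,n)/(n+1), so C_{18} = C(36,18)/19 = 9075135300/19.

Final answer: C_{18} = 477638700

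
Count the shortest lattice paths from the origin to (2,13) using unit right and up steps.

Each path has 2 right steps and 13 up steps in some order (15 steps total).
Choose which 13 of the 15 steps are up: C(15,13).

Final answer: C(15,13) = 105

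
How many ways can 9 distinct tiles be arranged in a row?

The number of ways to arrange 9 distinct objects is 9!.

Final answer: 9! = 362880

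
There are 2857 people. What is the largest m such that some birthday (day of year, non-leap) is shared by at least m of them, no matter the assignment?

There are 365 possible values for birthday (day of year, non-leap). With 2857 people and 365 categories, by pigeonhole: ceiling(2857/365).

Final answer: 8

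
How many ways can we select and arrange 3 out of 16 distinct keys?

P(16,3) = 16!/(16-3)! = 16!/13!.

Final answer: P(16,3) = 3360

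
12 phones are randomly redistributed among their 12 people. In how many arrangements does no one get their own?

D(n) = (n-1)(D(n-1) + D(n-2)), D(0)=1, D(1)=0.
D(2) = 1 x (0 + 1) = 1
D(3) = 2 x (1 + 0) = 2
D(4) = 3 x (2 + 1) = 9
D(5) = 4 x (9 + 2) = 44
D(6) = 5 x (44 + 9) = 265
D(7) = 6 x (265 + 44) = 1854
D(8) = 7 x (1854 + 265) = 14833
D(9) = 8 x (14833 + 1854) = 133496
D(10) = 9 x (133496 + 14833) = 1334961
D(11) = 10 x (1334961 + 133496) = 14684570
D(12) = 11 x (D(11) + D(10)) = 11 x (14684570 + 1334961)

Final answer: D(12) = 176214841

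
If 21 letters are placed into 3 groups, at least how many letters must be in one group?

By the pigeonhole principle: ceiling(21/3).

Final answer: 7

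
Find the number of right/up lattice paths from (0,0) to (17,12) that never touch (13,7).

Total paths to (17,12): C(29,12) = 51895935.
Paths through (13,7): C(20,7) x C(9,5) = 9767520.
Avoiding (13,7): 51895935 - 9767520.

Final answer: 42128415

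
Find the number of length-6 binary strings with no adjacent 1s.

Classify by the final bit: ...0 gives a(n-1) strings, ...01 gives a(n-2) strings. Thus a(n) = a(n-1) + a(n-2) with a(1)=2, a(2)=3.
Computing successive values: a(1)=2, a(2)=3, a(3)=5, a(4)=8, a(5)=13, a(6)=21.

Final answer: 21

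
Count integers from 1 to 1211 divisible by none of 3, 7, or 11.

|div by 3|=403, |div by 7|=173, |div by 11|=110.
|div by 3&7|=57, |div by 3&11|=36, |div by 7&11|=15, |div by all|=5.
By inclusion-exclusion, divisible by at least one: 403+173+110-57-36-15+5 = 583.
Not divisible by any: 1211 - 583.

Final answer: 628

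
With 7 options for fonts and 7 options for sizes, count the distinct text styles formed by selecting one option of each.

By the multiplication principle: 7 x 7.

Final answer: 49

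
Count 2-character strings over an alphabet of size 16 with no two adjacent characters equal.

Let g(n) count such strings. g(1) = 16, and each valid string of length n-1 extends in 15 ways (any symbol but the last), so g(n) = 15 g(n-1).
Total: g(2) = 16 x 15^1.

Final answer: 16 x 15^{1} = 240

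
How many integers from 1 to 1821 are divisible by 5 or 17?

Multiples of 5: 364. Multiples of 17: 107. Of both (lcm=85): 21.
By inclusion-exclusion: 364 + 107 - 21.

Final answer: 450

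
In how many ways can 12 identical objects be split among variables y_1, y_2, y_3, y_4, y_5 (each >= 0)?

Stars and bars with 12 stars and 4 bars:
C(12+5-1, 5-1) = C(16,4).

Final answer: C(16,4) = 1820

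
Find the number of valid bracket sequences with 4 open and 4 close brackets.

The structures are counted by the Catalan number C_n. Here n = 4 (pairs).
C_n = C(2n,n)/(n+1), so C_{4} = C(8,4)/5 = 70/5.

Final answer: C_{4} = 14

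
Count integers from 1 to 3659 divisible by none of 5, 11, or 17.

|div by 5|=731, |div by 11|=332, |div by 17|=215.
|div by 5&11|=66, |div by 5&17|=43, |div by 11&17|=19, |div by all|=3.
By inclusion-exclusion, divisible by at least one: 731+332+215-66-43-19+3 = 1153.
Not divisible by any: 3659 - 1153.

Final answer: 2506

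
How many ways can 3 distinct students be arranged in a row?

The number of ways to arrange 3 distinct objects is 3!.

Final answer: 3! = 6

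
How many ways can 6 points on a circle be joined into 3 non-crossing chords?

This is counted by the nth Catalan number C_n. Here n = 6/2 = 3.
C_n = (2n)!/(n!(n+1)!), so C_{3} = 6!/(3! x 4!) = C(6,3)/4 = 20/4.

Final answer: C_{3} = 5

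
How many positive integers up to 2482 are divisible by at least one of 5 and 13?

Multiples of 5: 496. Multiples of 13: 190. Of both (lcm=65): 38.
By inclusion-exclusion: 496 + 190 - 38.

Final answer: 648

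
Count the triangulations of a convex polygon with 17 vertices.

This is counted by the nth Catalan number C_n. Here n = 17 - 2 = 15.
C_n = C(2n,n) - C(2n,n+1), so C_{15} = C(30,15) - C(30,16) = 155117520 - 145422675.

Final answer: C_{15} = 9694845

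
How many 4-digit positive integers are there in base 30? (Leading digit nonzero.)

In base 30, the leading digit has 29 choices (1..29); each of the remaining 3 digits has 30 choices.
Total: 29 x 30^3.

Final answer: 783000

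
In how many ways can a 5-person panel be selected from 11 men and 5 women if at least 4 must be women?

Sum over valid woman counts:
C(5,4)C(11,1) = 55
C(5,5)C(11,0) = 1
Total: 55 + 1.

Final answer: 56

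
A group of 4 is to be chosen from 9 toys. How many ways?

C(9,4) = 9!/(4! x 5!).

Final answer: \binom{9}{4} = 126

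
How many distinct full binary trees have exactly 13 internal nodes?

The structures are counted by the Catalan number C_n. Here n = 13.
C_n = C(2n,n) - C(2n,n+1), so C_{13} = C(26,13) - C(26,14) = 10400600 - 9657700.

Final answer: C_{13} = 742900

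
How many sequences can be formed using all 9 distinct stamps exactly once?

The number of ways to arrange 9 distinct objects is 9!.

Final answer: 9! = 362880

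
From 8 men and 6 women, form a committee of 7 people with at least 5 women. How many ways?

Sum over valid woman counts:
C(6,5)C(8,2) = 168
C(6,6)C(8,1) = 8
Total: 168 + 8.

Final answer: 176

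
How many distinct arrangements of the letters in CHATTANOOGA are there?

Letters (A:3, C:1, G:1, H:1, N:1, O:2, T:2). Total letters: 11.
Permutations = 11!/(3! x 2! x 2!).

Final answer: 1663200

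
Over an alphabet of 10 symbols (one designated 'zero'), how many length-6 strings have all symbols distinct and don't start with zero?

The leading digit has 9 choices (anything but zero); the next has 9 (anything but the first), then 8, and so on, one fewer each time.
Total: 9 x 9 x 8 x 7 x 6 x 5.

Final answer: 136080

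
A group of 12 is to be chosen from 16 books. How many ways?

C(16,12) = 16!/(12! x 4!).

Final answer: \binom{16}{12} = 1820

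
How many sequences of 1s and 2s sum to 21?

Let f(n) be the number of climbs. Removing the last move (1 or 2 steps) gives f(n) = f(n-1) + f(n-2); base cases f(1)=1, f(2)=2.
Iterating the recurrence: f(1)=1, f(2)=2, f(3)=3, f(4)=5, f(5)=8, f(6)=13, f(7)=21, f(8)=34, f(9)=55, f(10)=89, f(11)=144, f(12)=233, f(13)=377, f(14)=610, f(15)=987, f(16)=1597, f(17)=2584, f(18)=4181, f(19)=6765, f(20)=10946, f(21)=17711.

Final answer: 17711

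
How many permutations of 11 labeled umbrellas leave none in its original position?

Derangements satisfy D(n) = (n-1)(D(n-1) + D(n-2)), starting from D(0)=1, D(1)=0.
D(2) = 1 x (0 + 1) = 1
D(3) = 2 x (1 + 0) = 2
D(4) = 3 x (2 + 1) = 9
D(5) = 4 x (9 + 2) = 44
D(6) = 5 x (44 + 9) = 265
D(7) = 6 x (265 + 44) = 1854
D(8) = 7 x (1854 + 265) = 14833
D(9) = 8 x (14833 + 1854) = 133496
D(10) = 9 x (133496 + 14833) = 1334961
D(11) = 10 x (D(10) + D(9)) = 10 x (1334961 + 133496)

Final answer: D(11) = 14684570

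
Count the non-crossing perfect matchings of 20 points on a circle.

This is counted by the nth Catalan number C_n. Here n = 20/2 = 10.
C_n = C(2n,n)/(n+1), so C_{10} = C(20,10)/11 = 184756/11.

Final answer: C_{10} = 16796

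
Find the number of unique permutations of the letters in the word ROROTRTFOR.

Letters (F:1, O:3, R:4, T:2). Total letters: 10.
Permutations = 10!/(4! x 3! x 2!).

Final answer: 12600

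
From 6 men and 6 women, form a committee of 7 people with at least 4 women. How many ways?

Sum over valid woman counts:
C(6,4)C(6,3) = 300
C(6,5)C(6,2) = 90
C(6,6)C(6,1) = 6
Total: 300 + 90 + 6.

Final answer: 396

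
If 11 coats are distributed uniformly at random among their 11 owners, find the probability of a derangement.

Use the recurrence D(n) = (n-1)(D(n-1) + D(n-2)) with D(0)=1, D(1)=0.
Building up: D(2)=1, D(3)=2, D(4)=9, D(5)=44, D(6)=265, D(7)=1854, D(8)=14833, D(9)=133496, D(10)=1334961, D(11)=14684570.
Total arrangements: 11! = 39916800.
Probability = D(11)/11! = 1468457/3991680.

Final answer: D(11)/11! = 14684570/39916800 = 0.367879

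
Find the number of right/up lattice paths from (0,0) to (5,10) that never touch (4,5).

Total paths to (5,10): C(15,10) = 3003.
Paths through (4,5): C(9,5) x C(6,5) = 756.
Avoiding (4,5): 3003 - 756.

Final answer: 2247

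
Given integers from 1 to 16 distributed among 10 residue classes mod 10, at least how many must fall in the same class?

By pigeonhole with 16 objects and 10 categories: ceiling(16/10).

Final answer: 2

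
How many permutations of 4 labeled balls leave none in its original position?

Derangements satisfy D(n) = (n-1)(D(n-1) + D(n-2)), starting from D(0)=1, D(1)=0.
D(2) = 1 x (0 + 1) = 1
D(3) = 2 x (1 + 0) = 2
D(4) = 3 x (D(3) + D(2)) = 3 x (2 + 1)

Final answer: D(4) = 9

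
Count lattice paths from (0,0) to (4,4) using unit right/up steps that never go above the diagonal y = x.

Total monotonic paths to (4,4): C(8,4) = 70.
A path is bad iff it touches y = x + 1; reflecting its initial segment maps bad paths bijectively onto all paths to (3,5), of which there are C(8,5) = 56.
Valid Dyck paths: 70 - 56.
(This is the Catalan number C_{4}.)

Final answer: C_{4} = 14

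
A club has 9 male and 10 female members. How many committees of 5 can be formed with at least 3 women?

Sum over valid woman counts:
C(10,3)C(9,2) = 4320
C(10,4)C(9,1) = 1890
C(10,5)C(9,0) = 252
Total: 4320 + 1890 + 252.

Final answer: 6462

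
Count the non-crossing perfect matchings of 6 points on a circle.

This is a standard Catalan-number count: the answer is C_n. Here n = 6/2 = 3.
Using C_0 = 1 and C_(k+1) = C_k x 2(2k+1)/(k+2), build up term by term: C_1=1, C_2=2, C_3=5.

Final answer: C_{3} = 5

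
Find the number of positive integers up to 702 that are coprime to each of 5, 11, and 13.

|div by 5|=140, |div by 11|=63, |div by 13|=54.
|div by 5&11|=12, |div by 5&13|=10, |div by 11&13|=4, |div by all|=0.
By inclusion-exclusion, divisible by at least one: 140+63+54-12-10-4+0 = 231.
Not divisible by any: 702 - 231.

Final answer: 471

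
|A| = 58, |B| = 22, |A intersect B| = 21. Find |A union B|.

|A union B| = |A| + |B| - |A intersect B| = 58 + 22 - 21.

Final answer: 59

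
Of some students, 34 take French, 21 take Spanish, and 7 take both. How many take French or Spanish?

|A union B| = |A| + |B| - |A intersect B| = 34 + 21 - 7.

Final answer: 48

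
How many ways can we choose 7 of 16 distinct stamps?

C(16,7) = 16!/(7! x (16-7)!).

Final answer: C(16,7) = 11440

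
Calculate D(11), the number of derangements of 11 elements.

Derangements satisfy D(n) = (n-1)(D(n-1) + D(n-2)), starting from D(0)=1, D(1)=0.
D(2) = 1 x (0 + 1) = 1
D(3) = 2 x (1 + 0) = 2
D(4) = 3 x (2 + 1) = 9
D(5) = 4 x (9 + 2) = 44
D(6) = 5 x (44 + 9) = 265
D(7) = 6 x (265 + 44) = 1854
D(8) = 7 x (1854 + 265) = 14833
D(9) = 8 x (14833 + 1854) = 133496
D(10) = 9 x (133496 + 14833) = 1334961
D(11) = 10 x (D(10) + D(9)) = 10 x (1334961 + 133496)

Final answer: D(11) = 14684570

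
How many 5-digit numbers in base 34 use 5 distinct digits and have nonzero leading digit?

The leading digit has 33 choices (anything but zero); the next has 33 (anything but the first), then 32, and so on, one fewer each time.
Total: 33 x 33 x 32 x 31 x 30.

Final answer: 32408640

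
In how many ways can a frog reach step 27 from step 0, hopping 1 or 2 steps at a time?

Let f(n) count the ways. The last step is size 1 or 2, so f(n) = f(n-1) + f(n-2) with f(1)=1, f(2)=2.
Building up term by term: f(1)=1, f(2)=2, f(3)=3, f(4)=5, f(5)=8, f(6)=13, f(7)=21, f(8)=34, f(9)=55, f(10)=89, f(11)=144, f(12)=233, f(13)=377, f(14)=610, f(15)=987, f(16)=1597, f(17)=2584, f(18)=4181, f(19)=6765, f(20)=10946, f(21)=17711, f(22)=28657, f(23)=46368, f(24)=75025, f(25)=121393, f(26)=196418, f(27)=317811.

Final answer: 317811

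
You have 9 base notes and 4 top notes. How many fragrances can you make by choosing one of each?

By the multiplication principle: 9 x 4.

Final answer: 36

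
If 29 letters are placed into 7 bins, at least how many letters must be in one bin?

By the pigeonhole principle: ceiling(29/7).

Final answer: 5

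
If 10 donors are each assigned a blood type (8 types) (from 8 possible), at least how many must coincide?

There are 8 possible values for blood type (8 types). With 10 donors and 8 categories, by pigeonhole: ceiling(10/8).

Final answer: 2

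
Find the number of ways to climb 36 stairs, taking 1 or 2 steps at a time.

Let f(n) count the ways. The last step is size 1 or 2, so f(n) = f(n-1) + f(n-2) with f(1)=1, f(2)=2.
Iterating the recurrence: f(1)=1, f(2)=2, f(3)=3, f(4)=5, f(5)=8, f(6)=13, f(7)=21, f(8)=34, f(9)=55, f(10)=89, f(11)=144, f(12)=233, f(13)=377, f(14)=610, f(15)=987, f(16)=1597, f(17)=2584, f(18)=4181, f(19)=6765, f(20)=10946, f(21)=17711, f(22)=28657, f(23)=46368, f(24)=75025, f(25)=121393, f(26)=196418, f(27)=317811, f(28)=514229, f(29)=832040, f(30)=1346269, f(31)=2178309, f(32)=3524578, f(33)=5702887, f(34)=9227465, f(35)=14930352, f(36)=24157817.

Final answer: 24157817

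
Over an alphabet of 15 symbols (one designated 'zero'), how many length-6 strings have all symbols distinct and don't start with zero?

First digit: 14 (nonzero). Second: 14 (not first). Third: 13, etc.
Total: 14 x 14 x 13 x 12 x 11 x 10.

Final answer: 3363360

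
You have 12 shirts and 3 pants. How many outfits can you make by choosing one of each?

By the multiplication principle: 12 x 3.

Final answer: 36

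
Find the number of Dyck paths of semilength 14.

Total monotonic paths to (14,14): C(28,14) = 40116600.
Reflecting each bad path at its first crossing gives a bijection with paths to (13,15): C(28,15) = 37442160.
Valid Dyck paths: 40116600 - 37442160.
(These counts are the Catalan numbers.)

Final answer: C_{14} = 2674440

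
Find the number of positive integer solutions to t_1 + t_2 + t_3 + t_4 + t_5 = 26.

Substitute t'_i = t_i - 1 (so t'_i >= 0). Then sum t'_i = 26 - 5 = 21.
Stars and bars: C(21+5-1, 5-1) = C(25,4).

Final answer: C(25,4) = 12650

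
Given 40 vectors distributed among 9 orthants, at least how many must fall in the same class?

By pigeonhole with 40 objects and 9 categories: ceiling(40/9).

Final answer: 5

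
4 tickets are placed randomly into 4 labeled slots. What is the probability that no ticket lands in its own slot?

Use the recurrence D(n) = (n-1)(D(n-1) + D(n-2)) with D(0)=1, D(1)=0.
Building up: D(2)=1, D(3)=2, D(4)=9.
Total arrangements: 4! = 24.
Probability = D(4)/4! = 3/8.

Final answer: D(4)/4! = 9/24 = 0.375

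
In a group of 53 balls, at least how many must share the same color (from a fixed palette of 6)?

There are 6 possible values for color (from a fixed palette of 6). With 53 balls and 6 categories, by pigeonhole: ceiling(53/6).

Final answer: 9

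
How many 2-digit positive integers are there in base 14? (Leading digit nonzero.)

These are the integers in [14^1, 14^2), so the count is 14^2 - 14^1 = 13 x 14^1.

Final answer: 182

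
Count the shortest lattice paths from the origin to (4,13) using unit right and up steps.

Each path has 4 right steps and 13 up steps in some order (17 steps total).
Choose which 13 of the 17 steps are up: C(17,13).

Final answer: C(17,13) = 2380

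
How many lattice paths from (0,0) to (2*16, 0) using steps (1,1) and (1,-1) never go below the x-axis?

Total monotonic paths to (16,16): C(32,16) = 601080390.
Reflecting each bad path at its first crossing gives a bijection with paths to (15,17): C(32,17) = 565722720.
Valid Dyck paths: 601080390 - 565722720.
(Equivalently, C_{16} = C(32,16)/17 = 601080390/17.)

Final answer: C_{16} = 35357670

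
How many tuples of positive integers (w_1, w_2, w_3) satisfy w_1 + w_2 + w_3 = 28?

Substitute w'_i = w_i - 1 (so w'_i >= 0). Then sum w'_i = 28 - 3 = 25.
Stars and bars: C(25+3-1, 3-1) = C(27,2).

Final answer: C(27,2) = 351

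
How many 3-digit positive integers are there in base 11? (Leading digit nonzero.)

These are the integers in [11^2, 11^3), so the count is 11^3 - 11^2 = 10 x 11^2.

Final answer: 1210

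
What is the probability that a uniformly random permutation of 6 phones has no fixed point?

D(n) = (n-1)(D(n-1) + D(n-2)), D(0)=1, D(1)=0.
Building up: D(2)=1, D(3)=2, D(4)=9, D(5)=44, D(6)=265.
Total arrangements: 6! = 720.
Probability = D(6)/6! = 53/144.

Final answer: D(6)/6! = 265/720 = 0.368056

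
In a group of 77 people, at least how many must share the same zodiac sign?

There are 12 possible values for zodiac sign. With 77 people and 12 categories, by pigeonhole: ceiling(77/12).

Final answer: 7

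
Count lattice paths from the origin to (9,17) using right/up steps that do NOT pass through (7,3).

Total paths to (9,17): C(26,17) = 3124550.
Paths through (7,3): C(10,3) x C(16,14) = 14400.
Avoiding (7,3): 3124550 - 14400.

Final answer: 3110150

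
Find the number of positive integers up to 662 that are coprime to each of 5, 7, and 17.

|div by 5|=132, |div by 7|=94, |div by 17|=38.
|div by 5&7|=18, |div by 5&17|=7, |div by 7&17|=5, |div by all|=1.
By inclusion-exclusion, divisible by at least one: 132+94+38-18-7-5+1 = 235.
Not divisible by any: 662 - 235.

Final answer: 427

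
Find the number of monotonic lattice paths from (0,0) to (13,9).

Each path has 13 right steps and 9 up steps in some order (22 steps total).
Choose which 9 of the 22 steps are up: C(22,9).

Final answer: C(22,9) = 497420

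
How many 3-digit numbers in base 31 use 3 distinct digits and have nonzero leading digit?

First digit: 30 (nonzero). Second: 30 (not first). Third: 29, etc.
Total: 30 x 30 x 29.

Final answer: 26100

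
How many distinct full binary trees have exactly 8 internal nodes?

This is counted by the nth Catalan number C_n. Here n = 8.
Using C_0 = 1 and C_(k+1) = C_k x 2(2k+1)/(k+2), build up term by term: C_1=1, C_2=2, C_3=5, C_4=14, C_5=42, C_6=132, C_7=429, C_8=1430.

Final answer: C_{8} = 1430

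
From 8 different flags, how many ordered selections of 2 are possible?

P(8,2) = 8!/(8-2)! = 8!/6!.

Final answer: P(8,2) = 56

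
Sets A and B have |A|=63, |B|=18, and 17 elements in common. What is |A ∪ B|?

|A union B| = |A| + |B| - |A intersect B| = 63 + 18 - 17.

Final answer: 64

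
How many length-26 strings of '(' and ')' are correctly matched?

This is counted by the nth Catalan number C_n. Here n = 13 (pairs).
C_n = (2n)!/(n!(n+1)!), so C_{13} = 26!/(13! x 14!) = C(26,13)/14 = 10400600/14.

Final answer: C_{13} = 742900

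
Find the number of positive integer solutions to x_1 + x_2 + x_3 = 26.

Substitute x'_i = x_i - 1 (so x'_i >= 0). Then sum x'_i = 26 - 3 = 23.
Stars and bars: C(23+3-1, 3-1) = C(25,2).

Final answer: C(25,2) = 300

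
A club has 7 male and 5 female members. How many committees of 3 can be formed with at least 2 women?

Sum over valid woman counts:
C(5,2)C(7,1) = 70
C(5,3)C(7,0) = 10
Total: 70 + 10.

Final answer: 80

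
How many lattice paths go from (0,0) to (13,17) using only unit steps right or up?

Each path has 13 right steps and 17 up steps in some order (30 steps total).
Choose which 17 of the 30 steps are up: C(30,17).

Final answer: C(30,17) = 119759850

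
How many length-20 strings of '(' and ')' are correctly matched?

This is a standard Catalan-number count: the answer is C_n. Here n = 10 (pairs).
C_n = C(2n,n)/(n+1), so C_{10} = C(20,10)/11 = 184756/11.

Final answer: C_{10} = 16796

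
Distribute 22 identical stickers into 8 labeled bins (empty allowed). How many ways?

Stars and bars: C(n+k-1, k-1) = C(29,7).

Final answer: C(29,7) = 1560780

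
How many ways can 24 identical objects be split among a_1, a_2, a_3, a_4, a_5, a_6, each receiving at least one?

Substitute a'_i = a_i - 1 (so a'_i >= 0). Then sum a'_i = 24 - 6 = 18.
Stars and bars: C(18+6-1, 6-1) = C(23,5).

Final answer: C(23,5) = 33649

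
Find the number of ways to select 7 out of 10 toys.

C(10,7) = 10!/(7! x 3!).

Final answer: \binom{10}{7} = 120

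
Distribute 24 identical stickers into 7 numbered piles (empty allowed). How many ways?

Stars and bars: C(n+k-1, k-1) = C(30,6).

Final answer: C(30,6) = 593775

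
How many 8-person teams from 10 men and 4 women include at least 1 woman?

Sum over valid woman counts:
C(4,1)C(10,7) = 480
C(4,2)C(10,6) = 1260
C(4,3)C(10,5) = 1008
C(4,4)C(10,4) = 210
Total: 480 + 1260 + 1008 + 210.

Final answer: 2958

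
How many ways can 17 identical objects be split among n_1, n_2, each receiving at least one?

Substitute n'_i = n_i - 1 (so n'_i >= 0). Then sum n'_i = 17 - 2 = 15.
Stars and bars: C(15+2-1, 2-1) = C(16,1).

Final answer: C(16,1) = 16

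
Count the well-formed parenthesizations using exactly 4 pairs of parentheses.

The structures are counted by the Catalan number C_n. Here n = 4 (pairs).
C_n = C(2n,n) - C(2n,n+1), so C_{4} = C(8,4) - C(8,5) = 70 - 56.

Final answer: C_{4} = 14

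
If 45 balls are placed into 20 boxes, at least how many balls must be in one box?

By the pigeonhole principle: ceiling(45/20).

Final answer: 3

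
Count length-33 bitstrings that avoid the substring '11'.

Classify by the final bit: ...0 gives a(n-1) strings, ...01 gives a(n-2) strings. Thus a(n) = a(n-1) + a(n-2) with a(1)=2, a(2)=3.
Iterating the recurrence: a(1)=2, a(2)=3, a(3)=5, a(4)=8, a(5)=13, a(6)=21, a(7)=34, a(8)=55, a(9)=89, a(10)=144, a(11)=233, a(12)=377, a(13)=610, a(14)=987, a(15)=1597, a(16)=2584, a(17)=4181, a(18)=6765, a(19)=10946, a(20)=17711, a(21)=28657, a(22)=46368, a(23)=75025, a(24)=121393, a(25)=196418, a(26)=317811, a(27)=514229, a(28)=832040, a(29)=1346269, a(30)=2178309, a(31)=3524578, a(32)=5702887, a(33)=9227465.

Final answer: 9227465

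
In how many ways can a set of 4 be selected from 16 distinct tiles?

C(16,4) = 16!/(4! x 12!).

Final answer: \binom{16}{4} = 1820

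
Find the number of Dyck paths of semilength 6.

Total monotonic paths to (6,6): C(12,6) = 924.
A path is bad iff it touches y = x + 1; reflecting its initial segment maps bad paths bijectively onto all paths to (5,7), of which there are C(12,7) = 792.
Valid Dyck paths: 924 - 792.
(Check: C(12,6) - C(12,7) = C(12,6)/7, the Catalan number C_{6}.)

Final answer: C_{6} = 132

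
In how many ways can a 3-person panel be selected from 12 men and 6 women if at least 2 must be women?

Sum over valid woman counts:
C(6,2)C(12,1) = 180
C(6,3)C(12,0) = 20
Total: 180 + 20.

Final answer: 200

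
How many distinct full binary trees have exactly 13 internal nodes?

This is a standard Catalan-number count: the answer is C_n. Here n = 13.
C_n = (2n)!/(n!(n+1)!), so C_{13} = 26!/(13! x 14!) = C(26,13)/14 = 10400600/14.

Final answer: C_{13} = 742900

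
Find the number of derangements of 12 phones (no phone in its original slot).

Use the recurrence D(n) = (n-1)(D(n-1) + D(n-2)) with D(0)=1, D(1)=0.
D(2) = 1 x (0 + 1) = 1
D(3) = 2 x (1 + 0) = 2
D(4) = 3 x (2 + 1) = 9
D(5) = 4 x (9 + 2) = 44
D(6) = 5 x (44 + 9) = 265
D(7) = 6 x (265 + 44) = 1854
D(8) = 7 x (1854 + 265) = 14833
D(9) = 8 x (14833 + 1854) = 133496
D(10) = 9 x (133496 + 14833) = 1334961
D(11) = 10 x (1334961 + 133496) = 14684570
D(12) = 11 x (D(11) + D(10)) = 11 x (14684570 + 1334961)

Final answer: D(12) = 176214841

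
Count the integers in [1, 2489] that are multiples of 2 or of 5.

Multiples of 2: 1244. Multiples of 5: 497. Of both (lcm=10): 248.
By inclusion-exclusion: 1244 + 497 - 248.

Final answer: 1493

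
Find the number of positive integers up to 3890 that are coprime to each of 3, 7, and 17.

|div by 3|=1296, |div by 7|=555, |div by 17|=228.
|div by 3&7|=185, |div by 3&17|=76, |div by 7&17|=32, |div by all|=10.
By inclusion-exclusion, divisible by at least one: 1296+555+228-185-76-32+10 = 1796.
Not divisible by any: 3890 - 1796.

Final answer: 2094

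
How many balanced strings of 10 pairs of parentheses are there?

The structures are counted by the Catalan number C_n. Here n = 10 (pairs).
C_n = (2n)!/(n!(n+1)!), so C_{10} = 20!/(10! x 11!) = C(20,10)/11 = 184756/11.

Final answer: C_{10} = 16796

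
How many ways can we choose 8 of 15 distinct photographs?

C(15,8) = 15!/(8! x 7!).

Final answer: \binom{15}{8} = 6435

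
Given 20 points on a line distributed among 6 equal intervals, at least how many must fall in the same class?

By pigeonhole with 20 objects and 6 categories: ceiling(20/6).

Final answer: 4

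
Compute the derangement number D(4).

Use the recurrence D(n) = (n-1)(D(n-1) + D(n-2)) with D(0)=1, D(1)=0.
D(2) = 1 x (0 + 1) = 1
D(3) = 2 x (1 + 0) = 2
D(4) = 3 x (D(3) + D(2)) = 3 x (2 + 1)

Final answer: D(4) = 9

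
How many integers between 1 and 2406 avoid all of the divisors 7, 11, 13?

|div by 7|=343, |div by 11|=218, |div by 13|=185.
|div by 7&11|=31, |div by 7&13|=26, |div by 11&13|=16, |div by all|=2.
By inclusion-exclusion, divisible by at least one: 343+218+185-31-26-16+2 = 675.
Not divisible by any: 2406 - 675.

Final answer: 1731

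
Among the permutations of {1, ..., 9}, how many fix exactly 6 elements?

Choose which 6 elements are fixed: C(9,6) = 84.
Derange the remaining 3 using D(j) = (j-1)(D(j-1) + D(j-2)), D(0)=1, D(1)=0: D(2)=1, D(3)=2.
Total: 84 x 2.

Final answer: C(9,6) D(3) = 168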